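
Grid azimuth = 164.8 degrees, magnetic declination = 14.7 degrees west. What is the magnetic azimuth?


magnetic azimuth = grid azimuth - declination (east +ve)
mag_az = 164.8 - -14.7 = 179.5 degrees

179.5 degrees


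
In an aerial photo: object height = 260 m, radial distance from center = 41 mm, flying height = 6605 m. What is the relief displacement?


d = h * r / H = 260 * 41 / 6605 = 1.61 mm

1.61 mm


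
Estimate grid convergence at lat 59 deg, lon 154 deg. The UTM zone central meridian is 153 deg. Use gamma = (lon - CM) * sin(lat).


gamma = (154 - 153) * sin(59) = 1 * 0.857167 = 0.857 degrees

0.857 degrees


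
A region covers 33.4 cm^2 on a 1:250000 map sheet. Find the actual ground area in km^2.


ground_area = 33.4 * (250000/100)^2 = 208750000.0 m^2 = 208.75 km^2

208.75 km^2


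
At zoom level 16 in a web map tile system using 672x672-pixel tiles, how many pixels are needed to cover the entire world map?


tiles per axis = 2^16 = 65536
total tiles = 65536^2 = 4294967296
pixels per axis = 65536 * 672 = 44040192
total pixels = 44040192^2 = 1939538511396864

1939538511396864 pixels


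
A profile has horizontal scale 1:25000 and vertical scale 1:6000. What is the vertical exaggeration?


VE = horizontal_scale / vertical_scale = 25000 / 6000 ≈ 4.2

4.2x


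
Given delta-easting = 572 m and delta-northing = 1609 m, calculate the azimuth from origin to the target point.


az = atan2(572, 1609) = 19.6 deg
adjusted to 0-360: 19.6 degrees

19.6 degrees


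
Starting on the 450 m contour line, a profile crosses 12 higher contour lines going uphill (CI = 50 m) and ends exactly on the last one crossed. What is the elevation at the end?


elevation = 450 + 12 * 50 = 1050 m

1050 m


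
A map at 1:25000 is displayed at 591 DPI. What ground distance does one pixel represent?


pixel_cm = 2.54 / 591 ≈ 0.004298 cm
ground = pixel_cm * 25000 / 100 = 2.54 * 25000 / (591 * 100) = 63500 / 59100 ≈ 1.07 m

1.07 m


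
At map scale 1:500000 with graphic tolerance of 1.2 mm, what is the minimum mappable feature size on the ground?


ground = 1.2 mm * 500000 / 1000 = 600.0 m

600.0 m


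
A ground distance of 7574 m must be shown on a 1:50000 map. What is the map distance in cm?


map_cm = 7574 * 100 / 50000 = 15.148 cm ≈ 15.15 cm

15.15 cm


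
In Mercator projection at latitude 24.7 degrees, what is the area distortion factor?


area_distortion = 1/cos^2(24.7) = 1.212

1.212


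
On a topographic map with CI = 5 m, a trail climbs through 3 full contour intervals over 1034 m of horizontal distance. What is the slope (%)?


elevation change = 3 * 5 = 15 m
slope = 15 / 1034 * 100 = 1.5%

1.5%


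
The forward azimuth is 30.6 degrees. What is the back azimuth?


back azimuth = (30.6 + 180) mod 360 = 210.6 degrees

210.6 degrees


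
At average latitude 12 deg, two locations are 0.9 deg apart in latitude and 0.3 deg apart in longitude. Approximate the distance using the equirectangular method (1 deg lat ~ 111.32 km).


dlat_km = 0.9 * 111.32 = 100.188
dlon_km = 0.3 * 111.32 * cos(12) ≈ 32.666
dist = sqrt(100.188^2 + 32.666^2) ≈ 105.4 km

105.4 km


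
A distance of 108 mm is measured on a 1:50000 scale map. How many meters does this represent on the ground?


ground = 108 mm * 50000 / 1000 = 5400.0 m

5400.0 m


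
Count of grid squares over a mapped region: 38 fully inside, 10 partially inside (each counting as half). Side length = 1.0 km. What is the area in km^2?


effective squares = 38 + 10 * 0.5 = 43.0
area = 43.0 * 1.0 = 43.0 km^2

43.0 km^2


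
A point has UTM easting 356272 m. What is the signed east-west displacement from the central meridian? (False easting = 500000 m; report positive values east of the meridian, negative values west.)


displacement = 356272 - 500000 = -143728 m

-143728 m


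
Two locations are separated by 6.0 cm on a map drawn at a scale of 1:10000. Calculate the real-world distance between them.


ground = 6.0 cm * 10000 / 100 = 600.0 m

600.0 m


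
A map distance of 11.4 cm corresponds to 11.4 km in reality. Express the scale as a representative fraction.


ground = 11.4 km = 1140000 cm; RF denominator = ground / map = 1140000 / 11.4 = 100000; RF = 1:100000

1:100000


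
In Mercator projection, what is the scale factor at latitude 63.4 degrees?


SF = 1 / cos(63.4) = 1 / 0.447759 = 2.233

2.233


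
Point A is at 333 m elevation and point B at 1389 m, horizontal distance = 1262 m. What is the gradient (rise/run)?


gradient = (1389 - 333) / 1262 = 1056 / 1262 = 0.8368

0.8368


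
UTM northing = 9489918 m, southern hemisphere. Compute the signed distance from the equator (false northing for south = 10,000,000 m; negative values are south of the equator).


For southern: actual = 9489918 - 10000000 = -510082 m

-510082 m


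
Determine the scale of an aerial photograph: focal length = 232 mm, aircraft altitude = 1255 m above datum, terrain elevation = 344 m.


scale = f / (H - h) = 232 mm / 911 m = 232 / 911000 = 1:3927

1:3927


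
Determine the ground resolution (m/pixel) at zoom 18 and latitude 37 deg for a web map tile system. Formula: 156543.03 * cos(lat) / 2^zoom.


res = 156543.03 * cos(37) / 2^18 = 156543.03 * 0.79863551 / 262144 = 0.48 m/pixel

0.48 m/pixel


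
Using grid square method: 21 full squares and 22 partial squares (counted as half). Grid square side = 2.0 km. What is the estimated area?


effective squares = 21 + 22 * 0.5 = 32.0
area = 32.0 * 4.0 = 128.0 km^2

128.0 km^2


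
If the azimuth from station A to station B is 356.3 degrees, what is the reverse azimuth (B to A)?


back azimuth = (356.3 + 180) mod 360 = 176.3 degrees

176.3 degrees


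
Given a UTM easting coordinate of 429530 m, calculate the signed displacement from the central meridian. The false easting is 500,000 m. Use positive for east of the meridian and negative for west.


displacement = 429530 - 500000 = -70470 m

-70470 m


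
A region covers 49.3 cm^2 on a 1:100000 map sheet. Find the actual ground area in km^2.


ground_area = 49.3 * (100000/100)^2 = 49300000.0 m^2 = 49.3 km^2

49.3 km^2


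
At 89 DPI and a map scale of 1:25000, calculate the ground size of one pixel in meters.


pixel_cm = 2.54 / 89 ≈ 0.028539 cm
ground = pixel_cm * 25000 / 100 = 2.54 * 25000 / (89 * 100) = 63500 / 8900 ≈ 7.13 m

7.13 m


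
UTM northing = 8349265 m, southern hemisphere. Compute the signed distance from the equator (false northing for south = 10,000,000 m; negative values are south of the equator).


For southern: actual = 8349265 - 10000000 = -1650735 m

-1650735 m


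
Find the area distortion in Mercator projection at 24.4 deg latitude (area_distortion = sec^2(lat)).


area_distortion = 1/cos^2(24.4) = 1.206

1.206


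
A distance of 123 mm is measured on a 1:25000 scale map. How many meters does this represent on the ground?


ground = 123 mm * 25000 / 1000 = 3075.0 m

3075.0 m


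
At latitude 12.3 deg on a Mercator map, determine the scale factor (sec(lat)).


SF = 1 / cos(12.3) = 1 / 0.977046 = 1.023

1.023


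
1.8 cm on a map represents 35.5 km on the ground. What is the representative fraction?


ground = 35.5 km = 3550000 cm; RF denominator = ground / map = 3550000 / 1.8 ≈ 1972222; RF = 1:1972222

1:1972222


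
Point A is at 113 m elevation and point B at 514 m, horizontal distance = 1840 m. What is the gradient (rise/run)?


gradient = (514 - 113) / 1840 = 401 / 1840 = 0.2179

0.2179


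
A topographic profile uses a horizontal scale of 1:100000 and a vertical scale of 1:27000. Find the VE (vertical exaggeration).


VE = horizontal_scale / vertical_scale = 100000 / 27000 ≈ 3.7

3.7x


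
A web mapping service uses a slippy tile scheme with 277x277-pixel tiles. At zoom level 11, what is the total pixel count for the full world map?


tiles per axis = 2^11 = 2048
total tiles = 2048^2 = 4194304
pixels per axis = 2048 * 277 = 567296
total pixels = 567296^2 = 321824751616

321824751616 pixels


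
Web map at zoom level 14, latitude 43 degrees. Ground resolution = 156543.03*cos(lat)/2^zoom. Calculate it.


res = 156543.03 * cos(43) / 2^14 = 156543.03 * 0.7313537 / 16384 = 6.99 m/pixel

6.99 m/pixel


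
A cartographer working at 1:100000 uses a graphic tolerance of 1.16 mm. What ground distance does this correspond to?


ground = 1.16 mm * 100000 / 1000 = 116.0 m

116.0 m


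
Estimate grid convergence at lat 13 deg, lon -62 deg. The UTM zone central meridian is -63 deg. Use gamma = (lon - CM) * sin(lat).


gamma = (-62 - -63) * sin(13) = 1 * 0.224951 = 0.225 degrees

0.225 degrees


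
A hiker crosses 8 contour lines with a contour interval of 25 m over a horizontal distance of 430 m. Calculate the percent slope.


elevation change = 8 * 25 = 200 m
slope = 200 / 430 * 100 = 46.5%

46.5%


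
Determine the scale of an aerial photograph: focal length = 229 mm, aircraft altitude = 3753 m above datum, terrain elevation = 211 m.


scale = f / (H - h) = 229 mm / 3542 m = 229 / 3542000 = 1:15467

1:15467


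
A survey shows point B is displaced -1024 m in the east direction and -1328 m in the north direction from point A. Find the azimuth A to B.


az = atan2(-1024, -1328) = -142.4 deg
adjusted to 0-360: 217.6 degrees

217.6 degrees


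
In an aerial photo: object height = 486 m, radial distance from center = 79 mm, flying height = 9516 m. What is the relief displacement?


d = h * r / H = 486 * 79 / 9516 = 4.03 mm

4.03 mm


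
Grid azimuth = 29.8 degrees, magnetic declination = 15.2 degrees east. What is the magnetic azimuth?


magnetic azimuth = grid azimuth - declination (east +ve)
mag_az = 29.8 - 15.2 = 14.6 degrees

14.6 degrees


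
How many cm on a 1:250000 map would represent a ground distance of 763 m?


map_cm = 763 * 100 / 250000 = 0.3052 cm ≈ 0.31 cm

0.31 cm


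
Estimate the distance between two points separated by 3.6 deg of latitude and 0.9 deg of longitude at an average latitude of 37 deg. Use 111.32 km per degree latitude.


dlat_km = 3.6 * 111.32 = 400.752
dlon_km = 0.9 * 111.32 * cos(37) ≈ 80.014
dist = sqrt(400.752^2 + 80.014^2) ≈ 408.7 km

408.7 km


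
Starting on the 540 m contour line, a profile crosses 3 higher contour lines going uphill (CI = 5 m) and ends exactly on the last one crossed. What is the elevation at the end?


elevation = 540 + 3 * 5 = 555 m

555 m


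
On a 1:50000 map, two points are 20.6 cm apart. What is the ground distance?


ground = 20.6 cm * 50000 / 100 = 10300.0 m = 10.3 km

10.3 km


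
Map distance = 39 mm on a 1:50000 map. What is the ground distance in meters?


ground = 39 mm * 50000 / 1000 = 1950.0 m

1950.0 m


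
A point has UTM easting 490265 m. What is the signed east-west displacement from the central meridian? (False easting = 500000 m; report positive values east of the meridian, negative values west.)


displacement = 490265 - 500000 = -9735 m

-9735 m


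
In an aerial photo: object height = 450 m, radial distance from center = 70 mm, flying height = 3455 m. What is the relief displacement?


d = h * r / H = 450 * 70 / 3455 = 9.12 mm

9.12 mm


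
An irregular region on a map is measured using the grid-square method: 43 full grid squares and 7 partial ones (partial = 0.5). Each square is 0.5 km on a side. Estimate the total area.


effective squares = 43 + 7 * 0.5 = 46.5
area = 46.5 * 0.25 = 11.625 km^2

11.625 km^2


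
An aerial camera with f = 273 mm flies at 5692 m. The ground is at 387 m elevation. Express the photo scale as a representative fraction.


scale = f / (H - h) = 273 mm / 5305 m = 273 / 5305000 = 1:19432

1:19432


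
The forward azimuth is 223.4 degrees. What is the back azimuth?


back azimuth = (223.4 + 180) mod 360 = 43.4 degrees

43.4 degrees


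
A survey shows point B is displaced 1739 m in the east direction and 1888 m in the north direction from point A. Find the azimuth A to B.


az = atan2(1739, 1888) = 42.6 deg
adjusted to 0-360: 42.6 degrees

42.6 degrees


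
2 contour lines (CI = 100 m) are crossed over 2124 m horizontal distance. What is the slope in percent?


elevation change = 2 * 100 = 200 m
slope = 200 / 2124 * 100 = 9.4%

9.4%


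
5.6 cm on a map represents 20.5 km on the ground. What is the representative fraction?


ground = 20.5 km = 2050000 cm; RF denominator = ground / map = 2050000 / 5.6 ≈ 366071; RF = 1:366071

1:366071


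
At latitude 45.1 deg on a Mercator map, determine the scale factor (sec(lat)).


SF = 1 / cos(45.1) = 1 / 0.705872 = 1.417

1.417


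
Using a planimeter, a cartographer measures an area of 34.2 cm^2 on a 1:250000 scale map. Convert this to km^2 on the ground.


ground_area = 34.2 * (250000/100)^2 = 213750000.0 m^2 = 213.75 km^2

213.75 km^2


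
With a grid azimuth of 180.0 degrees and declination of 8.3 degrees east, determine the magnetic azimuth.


magnetic azimuth = grid azimuth - declination (east +ve)
mag_az = 180.0 - 8.3 = 171.7 degrees

171.7 degrees


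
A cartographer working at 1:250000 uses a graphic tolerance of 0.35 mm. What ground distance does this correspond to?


ground = 0.35 mm * 250000 / 1000 = 87.5 m

87.5 m


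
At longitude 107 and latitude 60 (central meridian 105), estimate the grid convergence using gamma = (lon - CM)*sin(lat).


gamma = (107 - 105) * sin(60) = 2 * 0.866025 = 1.732 degrees

1.732 degrees


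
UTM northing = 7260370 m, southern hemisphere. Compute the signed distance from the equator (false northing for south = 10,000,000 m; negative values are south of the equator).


For southern: actual = 7260370 - 10000000 = -2739630 m

-2739630 m


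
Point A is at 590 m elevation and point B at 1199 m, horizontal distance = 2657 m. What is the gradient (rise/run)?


gradient = (1199 - 590) / 2657 = 609 / 2657 = 0.2292

0.2292


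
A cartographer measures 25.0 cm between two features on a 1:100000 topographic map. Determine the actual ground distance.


ground = 25.0 cm * 100000 / 100 = 25000.0 m = 25.0 km

25.0 km


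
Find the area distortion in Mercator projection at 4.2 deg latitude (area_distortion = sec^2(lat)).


area_distortion = 1/cos^2(4.2) = 1.005

1.005


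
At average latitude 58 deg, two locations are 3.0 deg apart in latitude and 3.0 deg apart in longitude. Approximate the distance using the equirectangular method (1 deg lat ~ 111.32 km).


dlat_km = 3.0 * 111.32 = 333.96
dlon_km = 3.0 * 111.32 * cos(58) ≈ 176.972
dist = sqrt(333.96^2 + 176.972^2) ≈ 378.0 km

378.0 km


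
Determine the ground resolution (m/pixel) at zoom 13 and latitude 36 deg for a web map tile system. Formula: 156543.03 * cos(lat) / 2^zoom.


res = 156543.03 * cos(36) / 2^13 = 156543.03 * 0.80901699 / 8192 = 15.46 m/pixel

15.46 m/pixel


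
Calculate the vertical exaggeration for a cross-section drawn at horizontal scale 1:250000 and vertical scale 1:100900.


VE = horizontal_scale / vertical_scale = 250000 / 100900 ≈ 2.5

2.5x


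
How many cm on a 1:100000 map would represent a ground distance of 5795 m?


map_cm = 5795 * 100 / 100000 = 5.795 cm ≈ 5.8 cm

5.8 cm


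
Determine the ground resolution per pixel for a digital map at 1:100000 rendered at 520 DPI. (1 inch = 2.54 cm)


pixel_cm = 2.54 / 520 ≈ 0.004885 cm
ground = pixel_cm * 100000 / 100 = 2.54 * 100000 / (520 * 100) = 254000 / 52000 ≈ 4.88 m

4.88 m


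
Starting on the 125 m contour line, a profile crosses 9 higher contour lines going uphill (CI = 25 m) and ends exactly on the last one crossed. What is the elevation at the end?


elevation = 125 + 9 * 25 = 350 m

350 m


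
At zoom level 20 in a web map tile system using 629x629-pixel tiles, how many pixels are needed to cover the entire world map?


tiles per axis = 2^20 = 1048576
total tiles = 1048576^2 = 1099511627776
pixels per axis = 1048576 * 629 = 659554304
total pixels = 659554304^2 = 435011879924924416

435011879924924416 pixels


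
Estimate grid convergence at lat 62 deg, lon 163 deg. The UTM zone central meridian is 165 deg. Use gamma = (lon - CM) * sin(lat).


gamma = (163 - 165) * sin(62) = -2 * 0.882948 = -1.766 degrees

-1.766 degrees


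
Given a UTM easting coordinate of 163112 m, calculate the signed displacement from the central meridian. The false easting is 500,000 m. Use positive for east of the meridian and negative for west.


displacement = 163112 - 500000 = -336888 m

-336888 m


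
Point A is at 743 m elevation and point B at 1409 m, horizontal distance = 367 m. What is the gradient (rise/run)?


gradient = (1409 - 743) / 367 = 666 / 367 = 1.8147

1.8147


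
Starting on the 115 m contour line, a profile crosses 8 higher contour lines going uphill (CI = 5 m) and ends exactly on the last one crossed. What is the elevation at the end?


elevation = 115 + 8 * 5 = 155 m

155 m


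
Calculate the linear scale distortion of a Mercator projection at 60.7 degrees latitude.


SF = 1 / cos(60.7) = 1 / 0.489382 = 2.043

2.043


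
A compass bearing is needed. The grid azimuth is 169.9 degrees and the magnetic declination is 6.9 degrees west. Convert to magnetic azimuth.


magnetic azimuth = grid azimuth - declination (east +ve)
mag_az = 169.9 - -6.9 = 176.8 degrees

176.8 degrees


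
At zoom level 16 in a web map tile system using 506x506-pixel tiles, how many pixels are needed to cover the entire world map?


tiles per axis = 2^16 = 65536
total tiles = 65536^2 = 4294967296
pixels per axis = 65536 * 506 = 33161216
total pixels = 33161216^2 = 1099666246598656

1099666246598656 pixels


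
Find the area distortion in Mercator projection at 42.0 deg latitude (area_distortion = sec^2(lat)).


area_distortion = 1/cos^2(42.0) = 1.811

1.811


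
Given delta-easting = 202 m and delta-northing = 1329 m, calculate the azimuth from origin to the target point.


az = atan2(202, 1329) = 8.6 deg
adjusted to 0-360: 8.6 degrees

8.6 degrees


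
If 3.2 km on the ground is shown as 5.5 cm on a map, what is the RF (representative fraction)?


ground = 3.2 km = 320000 cm; RF denominator = ground / map = 320000 / 5.5 ≈ 58182; RF = 1:58182

1:58182


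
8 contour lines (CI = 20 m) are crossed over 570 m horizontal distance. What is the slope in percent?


elevation change = 8 * 20 = 160 m
slope = 160 / 570 * 100 = 28.1%

28.1%


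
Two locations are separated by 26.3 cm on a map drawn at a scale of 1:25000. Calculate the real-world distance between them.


ground = 26.3 cm * 25000 / 100 = 6575.0 m = 6.575 km

6.575 km


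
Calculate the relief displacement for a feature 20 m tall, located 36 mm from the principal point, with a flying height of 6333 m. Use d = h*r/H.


d = h * r / H = 20 * 36 / 6333 = 0.11 mm

0.11 mm


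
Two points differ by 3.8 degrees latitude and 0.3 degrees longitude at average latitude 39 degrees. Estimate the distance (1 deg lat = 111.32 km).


dlat_km = 3.8 * 111.32 = 423.016
dlon_km = 0.3 * 111.32 * cos(39) ≈ 25.954
dist = sqrt(423.016^2 + 25.954^2) ≈ 423.8 km

423.8 km


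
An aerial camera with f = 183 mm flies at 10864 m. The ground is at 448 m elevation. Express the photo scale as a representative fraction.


scale = f / (H - h) = 183 mm / 10416 m = 183 / 10416000 = 1:56918

1:56918


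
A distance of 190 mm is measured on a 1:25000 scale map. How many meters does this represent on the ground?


ground = 190 mm * 25000 / 1000 = 4750.0 m

4750.0 m


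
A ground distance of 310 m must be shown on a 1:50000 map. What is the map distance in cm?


map_cm = 310 * 100 / 50000 = 0.62 cm

0.62 cm


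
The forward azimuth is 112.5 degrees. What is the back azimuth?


back azimuth = (112.5 + 180) mod 360 = 292.5 degrees

292.5 degrees


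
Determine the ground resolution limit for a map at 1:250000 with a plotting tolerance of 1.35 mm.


ground = 1.35 mm * 250000 / 1000 = 337.5 m

337.5 m


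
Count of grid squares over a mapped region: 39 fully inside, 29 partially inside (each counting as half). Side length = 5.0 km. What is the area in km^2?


effective squares = 39 + 29 * 0.5 = 53.5
area = 53.5 * 25.0 = 1337.5 km^2

1337.5 km^2


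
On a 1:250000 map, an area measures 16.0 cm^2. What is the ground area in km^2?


ground_area = 16.0 * (250000/100)^2 = 100000000.0 m^2 = 100.0 km^2

100.0 km^2


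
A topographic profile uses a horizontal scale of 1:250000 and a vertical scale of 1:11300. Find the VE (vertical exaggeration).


VE = horizontal_scale / vertical_scale = 250000 / 11300 ≈ 22.1

22.1x


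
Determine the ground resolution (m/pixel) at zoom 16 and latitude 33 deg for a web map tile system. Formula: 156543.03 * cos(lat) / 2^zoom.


res = 156543.03 * cos(33) / 2^16 = 156543.03 * 0.83867057 / 65536 = 2.0 m/pixel

2.0 m/pixel


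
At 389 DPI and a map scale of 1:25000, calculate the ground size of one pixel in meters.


pixel_cm = 2.54 / 389 ≈ 0.00653 cm
ground = pixel_cm * 25000 / 100 = 2.54 * 25000 / (389 * 100) = 63500 / 38900 ≈ 1.63 m

1.63 m


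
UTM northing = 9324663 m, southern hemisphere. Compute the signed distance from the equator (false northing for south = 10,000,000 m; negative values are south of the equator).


For southern: actual = 9324663 - 10000000 = -675337 m

-675337 m


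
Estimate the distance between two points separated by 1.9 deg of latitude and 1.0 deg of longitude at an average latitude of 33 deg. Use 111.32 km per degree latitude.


dlat_km = 1.9 * 111.32 = 211.508
dlon_km = 1.0 * 111.32 * cos(33) ≈ 93.361
dist = sqrt(211.508^2 + 93.361^2) ≈ 231.2 km

231.2 km


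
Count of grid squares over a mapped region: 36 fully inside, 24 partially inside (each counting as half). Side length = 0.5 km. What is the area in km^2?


effective squares = 36 + 24 * 0.5 = 48.0
area = 48.0 * 0.25 = 12.0 km^2

12.0 km^2


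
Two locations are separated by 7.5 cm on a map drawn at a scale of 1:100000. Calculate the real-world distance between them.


ground = 7.5 cm * 100000 / 100 = 7500.0 m = 7.5 km

7.5 km


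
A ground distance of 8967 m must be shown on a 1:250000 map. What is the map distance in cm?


map_cm = 8967 * 100 / 250000 = 3.5868 cm ≈ 3.59 cm

3.59 cm


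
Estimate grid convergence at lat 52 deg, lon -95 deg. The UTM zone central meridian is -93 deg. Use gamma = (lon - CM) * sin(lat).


gamma = (-95 - -93) * sin(52) = -2 * 0.788011 = -1.576 degrees

-1.576 degrees


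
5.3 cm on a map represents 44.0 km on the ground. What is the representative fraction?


ground = 44.0 km = 4400000 cm; RF denominator = ground / map = 4400000 / 5.3 ≈ 830189; RF = 1:830189

1:830189


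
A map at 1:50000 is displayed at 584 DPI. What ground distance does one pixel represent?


pixel_cm = 2.54 / 584 ≈ 0.004349 cm
ground = pixel_cm * 50000 / 100 = 2.54 * 50000 / (584 * 100) = 127000 / 58400 ≈ 2.17 m

2.17 m


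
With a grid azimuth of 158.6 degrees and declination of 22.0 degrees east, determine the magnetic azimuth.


magnetic azimuth = grid azimuth - declination (east +ve)
mag_az = 158.6 - 22.0 = 136.6 degrees

136.6 degrees


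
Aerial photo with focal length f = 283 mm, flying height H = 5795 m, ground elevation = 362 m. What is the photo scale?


scale = f / (H - h) = 283 mm / 5433 m = 283 / 5433000 = 1:19198

1:19198


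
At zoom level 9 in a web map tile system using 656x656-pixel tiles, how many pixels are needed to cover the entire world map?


tiles per axis = 2^9 = 512
total tiles = 512^2 = 262144
pixels per axis = 512 * 656 = 335872
total pixels = 335872^2 = 112810000384

112810000384 pixels


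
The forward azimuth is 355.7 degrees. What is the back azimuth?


back azimuth = (355.7 + 180) mod 360 = 175.7 degrees

175.7 degrees


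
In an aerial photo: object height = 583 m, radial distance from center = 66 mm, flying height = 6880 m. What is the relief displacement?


d = h * r / H = 583 * 66 / 6880 = 5.59 mm

5.59 mm


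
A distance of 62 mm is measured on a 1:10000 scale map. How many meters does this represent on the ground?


ground = 62 mm * 10000 / 1000 = 620.0 m

620.0 m


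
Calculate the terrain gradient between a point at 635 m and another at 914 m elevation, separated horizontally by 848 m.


gradient = (914 - 635) / 848 = 279 / 848 = 0.329

0.329


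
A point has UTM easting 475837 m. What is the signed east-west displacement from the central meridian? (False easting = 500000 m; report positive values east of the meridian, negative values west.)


displacement = 475837 - 500000 = -24163 m

-24163 m


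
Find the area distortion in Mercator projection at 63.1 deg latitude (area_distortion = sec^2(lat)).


area_distortion = 1/cos^2(63.1) = 4.885

4.885


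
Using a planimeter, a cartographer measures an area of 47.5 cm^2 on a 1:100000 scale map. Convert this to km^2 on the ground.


ground_area = 47.5 * (100000/100)^2 = 47500000.0 m^2 = 47.5 km^2

47.5 km^2


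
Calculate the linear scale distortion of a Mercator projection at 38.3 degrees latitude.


SF = 1 / cos(38.3) = 1 / 0.784776 = 1.274

1.274


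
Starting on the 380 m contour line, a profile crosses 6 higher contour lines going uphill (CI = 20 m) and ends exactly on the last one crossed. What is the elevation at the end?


elevation = 380 + 6 * 20 = 500 m

500 m


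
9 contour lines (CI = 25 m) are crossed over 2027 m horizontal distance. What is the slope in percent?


elevation change = 9 * 25 = 225 m
slope = 225 / 2027 * 100 = 11.1%

11.1%


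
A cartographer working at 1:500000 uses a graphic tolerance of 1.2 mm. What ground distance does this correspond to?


ground = 1.2 mm * 500000 / 1000 = 600.0 m

600.0 m


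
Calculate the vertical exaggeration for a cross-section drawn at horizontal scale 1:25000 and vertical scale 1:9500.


VE = horizontal_scale / vertical_scale = 25000 / 9500 ≈ 2.6

2.6x


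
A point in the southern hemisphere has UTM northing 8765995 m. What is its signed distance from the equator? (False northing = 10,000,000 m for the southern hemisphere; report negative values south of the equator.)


For southern: actual = 8765995 - 10000000 = -1234005 m

-1234005 m


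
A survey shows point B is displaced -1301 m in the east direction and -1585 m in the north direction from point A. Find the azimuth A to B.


az = atan2(-1301, -1585) = -140.6 deg
adjusted to 0-360: 219.4 degrees

219.4 degrees


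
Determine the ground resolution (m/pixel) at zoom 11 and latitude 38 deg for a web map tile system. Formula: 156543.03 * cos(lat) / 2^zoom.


res = 156543.03 * cos(38) / 2^11 = 156543.03 * 0.78801075 / 2048 = 60.23 m/pixel

60.23 m/pixel


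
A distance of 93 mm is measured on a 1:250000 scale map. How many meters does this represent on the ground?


ground = 93 mm * 250000 / 1000 = 23250.0 m

23250.0 m


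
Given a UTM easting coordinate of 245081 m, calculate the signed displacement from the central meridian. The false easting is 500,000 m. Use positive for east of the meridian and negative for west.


displacement = 245081 - 500000 = -254919 m

-254919 m


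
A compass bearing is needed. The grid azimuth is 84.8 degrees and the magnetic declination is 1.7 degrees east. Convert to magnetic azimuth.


magnetic azimuth = grid azimuth - declination (east +ve)
mag_az = 84.8 - 1.7 = 83.1 degrees

83.1 degrees


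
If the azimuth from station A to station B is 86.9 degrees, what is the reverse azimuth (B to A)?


back azimuth = (86.9 + 180) mod 360 = 266.9 degrees

266.9 degrees


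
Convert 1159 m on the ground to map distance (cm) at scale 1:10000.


map_cm = 1159 * 100 / 10000 = 11.59 cm

11.59 cm


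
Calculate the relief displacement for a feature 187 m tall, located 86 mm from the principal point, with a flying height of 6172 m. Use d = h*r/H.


d = h * r / H = 187 * 86 / 6172 = 2.61 mm

2.61 mm


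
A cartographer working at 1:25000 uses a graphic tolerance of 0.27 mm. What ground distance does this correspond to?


ground = 0.27 mm * 25000 / 1000 = 6.75 m

6.75 m


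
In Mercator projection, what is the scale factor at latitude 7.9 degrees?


SF = 1 / cos(7.9) = 1 / 0.990509 = 1.01

1.01


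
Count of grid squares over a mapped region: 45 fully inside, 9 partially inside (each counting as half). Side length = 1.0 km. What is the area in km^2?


effective squares = 45 + 9 * 0.5 = 49.5
area = 49.5 * 1.0 = 49.5 km^2

49.5 km^2


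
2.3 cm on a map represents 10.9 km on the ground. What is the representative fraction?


ground = 10.9 km = 1090000 cm; RF denominator = ground / map = 1090000 / 2.3 ≈ 473913; RF = 1:473913

1:473913


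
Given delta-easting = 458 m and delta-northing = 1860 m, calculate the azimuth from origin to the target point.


az = atan2(458, 1860) = 13.8 deg
adjusted to 0-360: 13.8 degrees

13.8 degrees


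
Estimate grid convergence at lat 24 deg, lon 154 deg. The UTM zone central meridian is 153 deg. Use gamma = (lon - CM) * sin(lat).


gamma = (154 - 153) * sin(24) = 1 * 0.406737 = 0.407 degrees

0.407 degrees


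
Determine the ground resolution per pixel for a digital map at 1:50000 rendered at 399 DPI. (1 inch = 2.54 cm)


pixel_cm = 2.54 / 399 ≈ 0.006366 cm
ground = pixel_cm * 50000 / 100 = 2.54 * 50000 / (399 * 100) = 127000 / 39900 ≈ 3.18 m

3.18 m


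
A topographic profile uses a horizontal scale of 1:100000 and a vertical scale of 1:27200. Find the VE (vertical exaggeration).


VE = horizontal_scale / vertical_scale = 100000 / 27200 ≈ 3.7

3.7x


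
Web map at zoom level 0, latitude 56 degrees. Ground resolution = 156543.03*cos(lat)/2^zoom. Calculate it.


res = 156543.03 * cos(56) / 2^0 = 156543.03 * 0.5591929 / 1 = 87537.75 m/pixel

87537.75 m/pixel


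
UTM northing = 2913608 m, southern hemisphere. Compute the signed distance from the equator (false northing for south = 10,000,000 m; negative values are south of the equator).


For southern: actual = 2913608 - 10000000 = -7086392 m

-7086392 m


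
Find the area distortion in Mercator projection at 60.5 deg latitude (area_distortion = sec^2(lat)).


area_distortion = 1/cos^2(60.5) = 4.124

4.124


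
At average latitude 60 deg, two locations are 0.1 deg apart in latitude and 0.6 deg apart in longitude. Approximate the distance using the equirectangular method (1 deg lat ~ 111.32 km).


dlat_km = 0.1 * 111.32 = 11.132
dlon_km = 0.6 * 111.32 * cos(60) ≈ 33.396
dist = sqrt(11.132^2 + 33.396^2) ≈ 35.2 km

35.2 km


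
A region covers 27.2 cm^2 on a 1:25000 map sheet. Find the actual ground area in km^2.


ground_area = 27.2 * (25000/100)^2 = 1700000.0 m^2 = 1.7 km^2

1.7 km^2


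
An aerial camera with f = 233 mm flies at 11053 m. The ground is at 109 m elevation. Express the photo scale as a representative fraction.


scale = f / (H - h) = 233 mm / 10944 m = 233 / 10944000 = 1:46970

1:46970


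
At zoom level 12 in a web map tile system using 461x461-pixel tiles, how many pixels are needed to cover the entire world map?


tiles per axis = 2^12 = 4096
total tiles = 4096^2 = 16777216
pixels per axis = 4096 * 461 = 1888256
total pixels = 1888256^2 = 3565510721536

3565510721536 pixels


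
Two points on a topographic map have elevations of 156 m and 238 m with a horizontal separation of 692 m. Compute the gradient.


gradient = (238 - 156) / 692 = 82 / 692 = 0.1185

0.1185


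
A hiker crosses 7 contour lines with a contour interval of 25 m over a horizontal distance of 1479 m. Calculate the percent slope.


elevation change = 7 * 25 = 175 m
slope = 175 / 1479 * 100 = 11.8%

11.8%


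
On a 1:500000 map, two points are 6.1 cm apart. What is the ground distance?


ground = 6.1 cm * 500000 / 100 = 30500.0 m = 30.5 km

30.5 km


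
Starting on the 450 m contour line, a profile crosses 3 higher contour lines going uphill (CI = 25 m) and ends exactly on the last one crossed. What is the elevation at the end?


elevation = 450 + 3 * 25 = 525 m

525 m


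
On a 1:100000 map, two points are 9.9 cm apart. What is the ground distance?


ground = 9.9 cm * 100000 / 100 = 9900.0 m = 9.9 km

9.9 km


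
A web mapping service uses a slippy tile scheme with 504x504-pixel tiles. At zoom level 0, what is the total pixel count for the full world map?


tiles per axis = 2^0 = 1
total tiles = 1^2 = 1
pixels per axis = 1 * 504 = 504
total pixels = 504^2 = 254016

254016 pixels


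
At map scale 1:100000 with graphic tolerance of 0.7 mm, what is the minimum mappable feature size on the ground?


ground = 0.7 mm * 100000 / 1000 = 70.0 m

70.0 m


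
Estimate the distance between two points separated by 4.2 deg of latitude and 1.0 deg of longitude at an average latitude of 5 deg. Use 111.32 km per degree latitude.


dlat_km = 4.2 * 111.32 = 467.544
dlon_km = 1.0 * 111.32 * cos(5) ≈ 110.896
dist = sqrt(467.544^2 + 110.896^2) ≈ 480.5 km

480.5 km


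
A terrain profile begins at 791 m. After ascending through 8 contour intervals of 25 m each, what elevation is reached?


elevation = 791 + 8 * 25 = 991 m

991 m


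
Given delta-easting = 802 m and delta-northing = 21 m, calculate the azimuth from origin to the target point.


az = atan2(802, 21) = 88.5 deg
adjusted to 0-360: 88.5 degrees

88.5 degrees


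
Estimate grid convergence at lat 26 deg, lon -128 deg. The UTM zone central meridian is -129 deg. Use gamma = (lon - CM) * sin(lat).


gamma = (-128 - -129) * sin(26) = 1 * 0.438371 = 0.438 degrees

0.438 degrees


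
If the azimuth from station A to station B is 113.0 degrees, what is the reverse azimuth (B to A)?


back azimuth = (113.0 + 180) mod 360 = 293.0 degrees

293.0 degrees


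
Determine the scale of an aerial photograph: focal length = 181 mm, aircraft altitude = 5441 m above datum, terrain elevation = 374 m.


scale = f / (H - h) = 181 mm / 5067 m = 181 / 5067000 = 1:27994

1:27994


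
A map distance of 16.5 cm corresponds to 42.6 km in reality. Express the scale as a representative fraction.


ground = 42.6 km = 4260000 cm; RF denominator = ground / map = 4260000 / 16.5 ≈ 258182; RF = 1:258182

1:258182


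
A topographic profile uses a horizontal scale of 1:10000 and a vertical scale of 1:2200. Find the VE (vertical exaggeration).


VE = horizontal_scale / vertical_scale = 10000 / 2200 ≈ 4.5

4.5x


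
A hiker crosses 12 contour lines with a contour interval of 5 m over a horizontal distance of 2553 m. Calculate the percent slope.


elevation change = 12 * 5 = 60 m
slope = 60 / 2553 * 100 = 2.4%

2.4%


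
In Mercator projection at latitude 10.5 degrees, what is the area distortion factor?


area_distortion = 1/cos^2(10.5) = 1.034

1.034


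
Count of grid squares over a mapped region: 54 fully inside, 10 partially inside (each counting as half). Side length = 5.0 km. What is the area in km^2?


effective squares = 54 + 10 * 0.5 = 59.0
area = 59.0 * 25.0 = 1475.0 km^2

1475.0 km^2


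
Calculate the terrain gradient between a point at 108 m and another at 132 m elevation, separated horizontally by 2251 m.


gradient = (132 - 108) / 2251 = 24 / 2251 = 0.0107

0.0107


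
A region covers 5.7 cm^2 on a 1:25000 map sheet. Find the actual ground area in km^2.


ground_area = 5.7 * (25000/100)^2 = 356250.0 m^2 = 0.35625 km^2 ≈ 0.356 km^2

0.356 km^2


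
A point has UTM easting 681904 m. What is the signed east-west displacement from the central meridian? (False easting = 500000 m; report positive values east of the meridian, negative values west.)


displacement = 681904 - 500000 = 181904 m

181904 m


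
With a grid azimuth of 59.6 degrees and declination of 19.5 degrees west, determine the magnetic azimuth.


magnetic azimuth = grid azimuth - declination (east +ve)
mag_az = 59.6 - -19.5 = 79.1 degrees

79.1 degrees


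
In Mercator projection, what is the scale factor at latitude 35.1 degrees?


SF = 1 / cos(35.1) = 1 / 0.81815 = 1.222

1.222


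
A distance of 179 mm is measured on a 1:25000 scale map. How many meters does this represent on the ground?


ground = 179 mm * 25000 / 1000 = 4475.0 m

4475.0 m


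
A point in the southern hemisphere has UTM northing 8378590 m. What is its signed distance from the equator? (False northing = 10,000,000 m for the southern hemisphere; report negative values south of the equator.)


For southern: actual = 8378590 - 10000000 = -1621410 m

-1621410 m


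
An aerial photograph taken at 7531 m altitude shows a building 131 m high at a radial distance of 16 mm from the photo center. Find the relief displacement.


d = h * r / H = 131 * 16 / 7531 = 0.28 mm

0.28 mm


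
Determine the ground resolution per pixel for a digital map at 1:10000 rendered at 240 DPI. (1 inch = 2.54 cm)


pixel_cm = 2.54 / 240 ≈ 0.010583 cm
ground = pixel_cm * 10000 / 100 = 2.54 * 10000 / (240 * 100) = 25400 / 24000 ≈ 1.06 m

1.06 m


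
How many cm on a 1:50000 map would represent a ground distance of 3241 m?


map_cm = 3241 * 100 / 50000 = 6.482 cm ≈ 6.48 cm

6.48 cm


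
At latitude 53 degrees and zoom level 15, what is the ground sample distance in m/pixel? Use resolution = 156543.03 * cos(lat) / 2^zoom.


res = 156543.03 * cos(53) / 2^15 = 156543.03 * 0.60181502 / 32768 = 2.88 m/pixel

2.88 m/pixel


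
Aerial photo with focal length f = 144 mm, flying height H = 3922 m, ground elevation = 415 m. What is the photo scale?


scale = f / (H - h) = 144 mm / 3507 m = 144 / 3507000 = 1:24354

1:24354


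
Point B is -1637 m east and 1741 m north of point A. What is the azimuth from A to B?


az = atan2(-1637, 1741) = -43.2 deg
adjusted to 0-360: 316.8 degrees

316.8 degrees


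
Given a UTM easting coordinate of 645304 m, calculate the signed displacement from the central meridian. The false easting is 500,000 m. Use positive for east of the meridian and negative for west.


displacement = 645304 - 500000 = 145304 m

145304 m


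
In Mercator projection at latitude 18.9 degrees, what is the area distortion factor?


area_distortion = 1/cos^2(18.9) = 1.117

1.117


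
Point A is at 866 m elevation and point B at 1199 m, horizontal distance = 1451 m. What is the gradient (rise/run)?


gradient = (1199 - 866) / 1451 = 333 / 1451 = 0.2295

0.2295


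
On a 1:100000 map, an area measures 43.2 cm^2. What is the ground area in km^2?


ground_area = 43.2 * (100000/100)^2 = 43200000.0 m^2 = 43.2 km^2

43.2 km^2


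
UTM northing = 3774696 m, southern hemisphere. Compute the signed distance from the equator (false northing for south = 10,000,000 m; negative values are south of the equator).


For southern: actual = 3774696 - 10000000 = -6225304 m

-6225304 m


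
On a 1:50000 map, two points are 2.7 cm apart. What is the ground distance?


ground = 2.7 cm * 50000 / 100 = 1350.0 m = 1.35 km

1.35 km


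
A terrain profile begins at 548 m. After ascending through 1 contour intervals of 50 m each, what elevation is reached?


elevation = 548 + 1 * 50 = 598 m

598 m


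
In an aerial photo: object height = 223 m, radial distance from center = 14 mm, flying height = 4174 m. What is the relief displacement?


d = h * r / H = 223 * 14 / 4174 = 0.75 mm

0.75 mm


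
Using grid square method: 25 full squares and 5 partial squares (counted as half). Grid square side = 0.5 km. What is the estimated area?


effective squares = 25 + 5 * 0.5 = 27.5
area = 27.5 * 0.25 = 6.875 km^2

6.875 km^2
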